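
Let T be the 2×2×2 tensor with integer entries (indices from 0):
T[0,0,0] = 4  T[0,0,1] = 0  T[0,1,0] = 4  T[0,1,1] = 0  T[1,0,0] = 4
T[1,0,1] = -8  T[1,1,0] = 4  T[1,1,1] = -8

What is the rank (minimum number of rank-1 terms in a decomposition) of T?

Lower bound: in the mode-1 unfolding of T (rows indexed by i, columns by (j,k)) the 2×2 minor on rows i ∈ {0, 1}, columns (j,k) ∈ {(0,0), (0,1)} is det [[4, 0], [4, -8]] = -32 ≠ 0, so that unfolding has rank ≥ 2 and hence rank(T) ≥ 2 (CP rank is at least every unfolding rank, though it can be larger).
Upper bound: T[:,j,:] = b[j]·M for every slice, with b = [1, 1] and M = [[4, 0], [4, -8]] (rows i, columns k).
Splitting M by its rows (i = 0, 1), M = [1, 0][4, 0]ᵀ + [0, 1][4, -8]ᵀ.
Hence T = [1, 0] ⊗ [1, 1] ⊗ [4, 0] + [0, 1] ⊗ [1, 1] ⊗ [4, -8], so rank(T) ≤ 2.
These bounds meet, so rank(T) = 2.

2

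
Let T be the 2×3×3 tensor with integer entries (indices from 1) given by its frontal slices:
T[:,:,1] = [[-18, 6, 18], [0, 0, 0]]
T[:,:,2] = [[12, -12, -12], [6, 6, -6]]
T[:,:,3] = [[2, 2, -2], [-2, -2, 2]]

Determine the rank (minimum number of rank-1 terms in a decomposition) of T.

2

Lower bound: the mode-2 unfolding of T (rows indexed by j, columns by (i,k) = (1,1), (1,2), (1,3), (2,1), (2,2), (2,3)) is [[-18, 12, 2, 0, 6, -2], [6, -12, 2, 0, 6, -2], [18, -12, -2, 0, -6, 2]].
There the 2×2 minor on rows j ∈ {1, 2}, columns (i,k) ∈ {(1,1), (1,2)} is det [[-18, 12], [6, -12]] = 144 ≠ 0, so this unfolding has rank ≥ 2; CP rank is at least every unfolding rank, so rank(T) ≥ 2. (This is only a lower bound: in general the CP rank may exceed every unfolding rank, so we still need to exhibit 2 rank-1 terms summing to T.)
Upper bound — finding two terms. Write S_k = T[:,:,k] for the frontal slices: S₁ = [[-18, 6, 18], [0, 0, 0]], S₂ = [[12, -12, -12], [6, 6, -6]], S₃ = [[2, 2, -2], [-2, -2, 2]].
If T = a₁ ⊗ b₁ ⊗ c₁ + a₂ ⊗ b₂ ⊗ c₂ then each S_k = c₁[k]·a₁b₁ᵀ + c₂[k]·a₂b₂ᵀ. S₁ and S₂ are linearly independent, so a₁b₁ᵀ and a₂b₂ᵀ must span the same plane of matrices: they are the rank-1 matrices of the form x·S₁ + y·S₂.
The 2×2 minor of x·S₁ + y·S₂ on rows {1,2}, columns {1,2} is −144·xy + 144·y² = (-144)·(x − y)(y), vanishing at (x:y) = (1:1) and (1:0).
M₁ = S₁ + S₂ = [[-6, -6, 6], [6, 6, -6]] = (-6)·[1, -1][1, 1, -1]ᵀ and M₂ = S₁ = [[-18, 6, 18], [0, 0, 0]] = (-6)·[1, 0][3, -1, -3]ᵀ, so take a₁ = [1, -1], b₁ = [1, 1, -1], a₂ = [1, 0], b₂ = [3, -1, -3].
Each slice is an integer combination of E₁ = a₁b₁ᵀ and E₂ = a₂b₂ᵀ: S₁ = −6·E₂, S₂ = −6·E₁ + 6·E₂, S₃ = 2·E₁; reading off coefficients, c₁ = [0, -6, 2] and c₂ = [-6, 6, 0].
Hence T = [1, -1] ⊗ [1, 1, -1] ⊗ [0, -6, 2] + [1, 0] ⊗ [3, -1, -3] ⊗ [-6, 6, 0], so rank(T) ≤ 2.
These bounds meet, so rank(T) = 2.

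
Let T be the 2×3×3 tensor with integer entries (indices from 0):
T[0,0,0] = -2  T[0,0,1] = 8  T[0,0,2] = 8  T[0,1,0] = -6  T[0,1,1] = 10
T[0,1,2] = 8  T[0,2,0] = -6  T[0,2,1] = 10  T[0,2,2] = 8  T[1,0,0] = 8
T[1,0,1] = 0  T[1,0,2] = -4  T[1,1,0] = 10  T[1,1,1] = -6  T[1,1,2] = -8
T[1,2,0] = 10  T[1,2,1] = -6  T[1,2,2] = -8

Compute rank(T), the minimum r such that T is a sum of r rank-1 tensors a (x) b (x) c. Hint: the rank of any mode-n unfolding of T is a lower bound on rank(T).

Lower bound: the mode-3 unfolding of T (rows indexed by k, columns by (i,j) = (0,0), (0,1), (0,2), (1,0), (1,1), (1,2)) is [[-2, -6, -6, 8, 10, 10], [8, 10, 10, 0, -6, -6], [8, 8, 8, -4, -8, -8]].
There the 3×3 minor on rows k ∈ {0, 1, 2}, columns (i,j) ∈ {(0,0), (0,1), (1,0)} is det [[-2, -6, 8], [8, 10, 0], [8, 8, -4]] = -240 ≠ 0, so this unfolding has rank ≥ 3; CP rank is at least every unfolding rank, so rank(T) ≥ 3. (Unfolding ranks only ever bound the CP rank from below — rank(T) can be strictly larger than all of them — so the matching upper bound has to come from an explicit 3-term decomposition.)
Upper bound: T is a sum of 3 rank-1 terms, T = [1, -1] (x) [1, 2, 2] (x) [-4, 4, 4] + [1, 0] (x) [1, 0, 0] (x) [-2, 0, 4] + [1, 1] (x) [2, 1, 1] (x) [2, 2, 0] (one valid choice — decompositions are not unique — normalised so each a, b is primitive with positive first nonzero entry; check it by expanding all entries), so rank(T) ≤ 3.
These bounds meet, so rank(T) = 3.
Check entry T[0,2,2] = 8: (1)·(2)·(4) + (1)·(0)·(4) + (1)·(1)·(0) = 8.

3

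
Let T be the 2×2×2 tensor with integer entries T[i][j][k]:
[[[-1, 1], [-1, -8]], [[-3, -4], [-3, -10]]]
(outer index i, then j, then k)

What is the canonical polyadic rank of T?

2

Lower bound: in the mode-1 unfolding of T (rows indexed by i, columns by (j,k)) the 2×2 minor on rows i ∈ {0, 1}, columns (j,k) ∈ {(0,0), (0,1)} is det [[-1, 1], [-3, -4]] = 7 ≠ 0, so that unfolding has rank ≥ 2 and hence rank(T) ≥ 2 (CP rank is at least every unfolding rank, though it can be larger).
Upper bound: with S_k = T[:,:,k], the two rank-1 terms a₁b₁ᵀ, a₂b₂ᵀ are the rank-1 members of the pencil x·S₀ + y·S₁.
det(x·S₀ + y·S₁) is −21·xy − 42·y² = (-21)·(x + 2·y)(y), vanishing at (x:y) = (2:-1) and (1:0).
M₁ = 2·S₀ − S₁ = [[-3, 6], [-2, 4]] = −[3, 2][1, -2]ᵀ and M₂ = S₀ = [[-1, -1], [-3, -3]] = −[1, 3][1, 1]ᵀ, so take a₁ = [3, 2], b₁ = [1, -2], a₂ = [1, 3], b₂ = [1, 1].
Each slice is an integer combination of E₁ = a₁b₁ᵀ and E₂ = a₂b₂ᵀ: S₀ = −E₂, S₁ = E₁ − 2·E₂; reading off coefficients, c₁ = [0, 1] and c₂ = [-1, -2].
Hence T = [3, 2] ⊗ [1, -2] ⊗ [0, 1] + [1, 3] ⊗ [1, 1] ⊗ [-1, -2], so rank(T) ≤ 2.
These bounds meet, so rank(T) = 2.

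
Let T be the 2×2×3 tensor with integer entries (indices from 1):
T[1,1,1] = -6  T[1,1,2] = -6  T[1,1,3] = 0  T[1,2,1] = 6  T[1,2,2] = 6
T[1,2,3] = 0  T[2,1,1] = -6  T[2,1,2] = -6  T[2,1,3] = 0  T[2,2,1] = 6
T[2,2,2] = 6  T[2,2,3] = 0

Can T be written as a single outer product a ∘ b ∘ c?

If T = a ∘ b ∘ c then every fibre of T is a multiple of the corresponding factor, so read the factors off the fibres through the nonzero entry T[1,1,1] = -6.
The mode-1 fibre T[:,1,1] = [-6, -6] gives a = [1, 1] (primitive direction); the mode-2 fibre T[1,:,1] = [-6, 6] gives b = [1, -1]; then c[k] = T[1,1,k] / (a[1]·b[1]) = [-6, -6, 0] / 1 = [-6, -6, 0].
Expanding [1, 1] ∘ [1, -1] ∘ [-6, -6, 0] reproduces all 12 entries of T, so T = [1, 1] ∘ [1, -1] ∘ [-6, -6, 0] and rank(T) ≤ 1.
Equivalently every frontal slice T[:,:,k] is c[k] times the rank-1 matrix [1, 1] ∘ [1, -1]. So T has rank 1 (it is nonzero).

Yes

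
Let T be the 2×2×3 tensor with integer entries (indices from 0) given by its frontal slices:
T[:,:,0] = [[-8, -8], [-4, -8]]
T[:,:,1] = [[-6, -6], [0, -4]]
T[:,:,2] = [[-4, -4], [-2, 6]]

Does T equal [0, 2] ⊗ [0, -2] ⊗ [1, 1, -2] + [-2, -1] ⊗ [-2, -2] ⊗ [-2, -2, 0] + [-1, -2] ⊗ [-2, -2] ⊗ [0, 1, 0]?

No

Reconstruct entry (0,0,2) from the claimed factors: Σₗ aₗ[0]bₗ[0]cₗ[2] = (0)·(0)·(-2) + (-2)·(-2)·(0) + (-1)·(-2)·(0) = 0, but T[0,0,2] = -4. The claim is false.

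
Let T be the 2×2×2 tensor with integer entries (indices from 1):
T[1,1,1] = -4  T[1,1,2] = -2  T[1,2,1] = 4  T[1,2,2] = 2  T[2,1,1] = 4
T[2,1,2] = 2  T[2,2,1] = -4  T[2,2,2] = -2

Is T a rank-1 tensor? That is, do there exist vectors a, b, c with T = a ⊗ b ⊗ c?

Yes

The mode-1 fibre T[:,1,1] = [-4, 4] gives a = [1, -1] (primitive direction); the mode-2 fibre T[1,:,1] = [-4, 4] gives b = [1, -1]; then c[k] = T[1,1,k] / (a[1]·b[1]) = [-4, -2] / 1 = [-4, -2].
Expanding [1, -1] ⊗ [1, -1] ⊗ [-4, -2] reproduces all 8 entries of T, so T = [1, -1] ⊗ [1, -1] ⊗ [-4, -2] and rank(T) ≤ 1.
Equivalently every frontal slice T[:,:,k] is c[k] times the rank-1 matrix [1, -1] ⊗ [1, -1]. So T has rank 1 (it is nonzero).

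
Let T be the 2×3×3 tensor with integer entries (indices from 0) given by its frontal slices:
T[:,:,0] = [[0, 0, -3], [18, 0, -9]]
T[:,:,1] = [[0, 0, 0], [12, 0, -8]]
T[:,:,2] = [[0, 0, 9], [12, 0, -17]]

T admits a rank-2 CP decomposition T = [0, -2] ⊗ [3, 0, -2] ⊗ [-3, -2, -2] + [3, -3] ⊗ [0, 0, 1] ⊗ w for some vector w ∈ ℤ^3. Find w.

w = [-1, 0, 3]

Subtract the known terms from T to get the rank-1 residual R = [3, -3] ⊗ [0, 0, 1] ⊗ w, so R[i,j,k] = a[i]·b[j]·w[k]. Pick indices with nonzero a[0]·b[2] = (3)·(1) = 3. Only the fibre through (0,2,·) is needed: R[0,2,:] = T[0,2,:] − Σₗ aₗ[0]bₗ[2]cₗ = [-3, 0, 9] − (0)·(-2)·[-3, -2, -2] = [-3, 0, 9]. Then w[k] = R[0,2,k] / 3 for each k, giving w = [-3, 0, 9] / 3 = [-1, 0, 3].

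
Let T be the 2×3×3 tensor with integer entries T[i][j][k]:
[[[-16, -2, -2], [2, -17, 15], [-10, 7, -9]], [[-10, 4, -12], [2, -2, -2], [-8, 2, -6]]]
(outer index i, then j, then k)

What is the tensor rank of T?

Lower bound: in the mode-2 unfolding of T (rows indexed by j, columns by (i,k)) the 3×3 minor on rows j ∈ {0, 1, 2}, columns (i,k) ∈ {(0,0), (0,1), (0,2)} is det [[-16, -2, -2], [2, -17, 15], [-10, 7, -9]] = -192 ≠ 0, so that unfolding has rank ≥ 3 and hence rank(T) ≥ 3 (CP rank is at least every unfolding rank, though it can be larger).
Upper bound: T is a sum of 3 rank-1 terms, T = [1, 2] ∘ [2, 1, 1] ∘ [-2, -1, -1] + [2, -1] ∘ [1, 1, 0] ∘ [-2, -4, 4] + [2, 1] ∘ [1, -1, 1] ∘ [-4, 4, -4] (written with every a and b primitive with positive leading entry and the scale carried by c; CP decompositions are not unique, and this one is verified by expanding entrywise), so rank(T) ≤ 3.
These bounds meet, so rank(T) = 3.

3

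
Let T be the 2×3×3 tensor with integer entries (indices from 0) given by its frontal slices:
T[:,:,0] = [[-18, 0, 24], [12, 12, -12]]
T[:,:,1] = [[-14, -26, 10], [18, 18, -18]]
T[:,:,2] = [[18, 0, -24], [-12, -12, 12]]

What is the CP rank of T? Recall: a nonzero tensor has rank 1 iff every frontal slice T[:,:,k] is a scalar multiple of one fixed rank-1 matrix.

2

Lower bound: the mode-3 unfolding of T (rows indexed by k, columns by (i,j) = (0,0), (0,1), (0,2), (1,0), (1,1), (1,2)) is [[-18, 0, 24, 12, 12, -12], [-14, -26, 10, 18, 18, -18], [18, 0, -24, -12, -12, 12]].
There the 2×2 minor on rows k ∈ {0, 1}, columns (i,j) ∈ {(0,0), (0,1)} is det [[-18, 0], [-14, -26]] = 468 ≠ 0, so this unfolding has rank ≥ 2; CP rank is at least every unfolding rank, so rank(T) ≥ 2. (Flattening ranks never certify an upper bound on CP rank; for that we must actually write T with 2 rank-1 terms.)
Upper bound — finding two terms. Write S_k = T[:,:,k] for the frontal slices: S₀ = [[-18, 0, 24], [12, 12, -12]], S₁ = [[-14, -26, 10], [18, 18, -18]], S₂ = [[18, 0, -24], [-12, -12, 12]].
If T = a₁ ⊗ b₁ ⊗ c₁ + a₂ ⊗ b₂ ⊗ c₂ then each S_k = c₁[k]·a₁b₁ᵀ + c₂[k]·a₂b₂ᵀ. S₀ and S₁ are linearly independent, so a₁b₁ᵀ and a₂b₂ᵀ must span the same plane of matrices: they are the rank-1 matrices of the form x·S₀ + y·S₁.
The 2×2 minor of x·S₀ + y·S₁ on rows {0,1}, columns {0,1} is −216·x² − 180·xy + 216·y² = (-36)·(2·x + 3·y)(3·x − 2·y), vanishing at (x:y) = (3:-2) and (2:3).
M₁ = 3·S₀ − 2·S₁ = [[-26, 52, 52], [0, 0, 0]] = (-26)·(1, 0)(1, -2, -2)ᵀ and M₂ = 2·S₀ + 3·S₁ = [[-78, -78, 78], [78, 78, -78]] = (-78)·(1, -1)(1, 1, -1)ᵀ, so take a₁ = (1, 0), b₁ = (1, -2, -2), a₂ = (1, -1), b₂ = (1, 1, -1).
Each slice is an integer combination of E₁ = a₁b₁ᵀ and E₂ = a₂b₂ᵀ: S₀ = −6·E₁ − 12·E₂, S₁ = 4·E₁ − 18·E₂, S₂ = 6·E₁ + 12·E₂; reading off coefficients, c₁ = (-6, 4, 6) and c₂ = (-12, -18, 12).
Hence T = (1, 0) ⊗ (1, -2, -2) ⊗ (-6, 4, 6) + (1, -1) ⊗ (1, 1, -1) ⊗ (-12, -18, 12), so rank(T) ≤ 2.
These bounds meet, so rank(T) = 2.
Check entry T[1,1,1] = 18: (0)·(-2)·(4) + (-1)·(1)·(-18) = 18.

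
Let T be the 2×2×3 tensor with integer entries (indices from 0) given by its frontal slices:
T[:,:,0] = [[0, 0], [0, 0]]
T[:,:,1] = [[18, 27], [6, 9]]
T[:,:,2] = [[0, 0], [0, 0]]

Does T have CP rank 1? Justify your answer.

If T = a ⊗ b ⊗ c then every fibre of T is a multiple of the corresponding factor, so read the factors off the fibres through the nonzero entry T[0,0,1] = 18.
The mode-1 fibre T[:,0,1] = [18, 6] gives a = [3, 1] (primitive direction); the mode-2 fibre T[0,:,1] = [18, 27] gives b = [2, 3]; then c[k] = T[0,0,k] / (a[0]·b[0]) = [0, 18, 0] / 6 = [0, 3, 0].
Expanding [3, 1] ⊗ [2, 3] ⊗ [0, 3, 0] reproduces all 12 entries of T, so T = [3, 1] ⊗ [2, 3] ⊗ [0, 3, 0] and rank(T) ≤ 1.
Equivalently every frontal slice T[:,:,k] is c[k] times the rank-1 matrix [3, 1] ⊗ [2, 3]. So T has rank 1 (it is nonzero).

Yes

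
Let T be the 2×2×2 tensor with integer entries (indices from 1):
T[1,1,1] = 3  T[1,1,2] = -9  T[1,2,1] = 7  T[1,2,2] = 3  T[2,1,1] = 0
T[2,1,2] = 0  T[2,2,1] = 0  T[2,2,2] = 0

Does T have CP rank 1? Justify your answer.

The mode-2 unfolding of T (rows indexed by j, columns by (i,k) = (1,1), (1,2), (2,1), (2,2)) is [[3, -9, 0, 0], [7, 3, 0, 0]].
There the 2×2 minor on rows j ∈ {1, 2}, columns (i,k) ∈ {(1,1), (1,2)} is det [[3, -9], [7, 3]] = 72 ≠ 0, so this unfolding has rank ≥ 2; CP rank is at least every unfolding rank, so rank(T) ≥ 2.
In particular rank(T) ≥ 2 > 1, so T is not rank-1.

No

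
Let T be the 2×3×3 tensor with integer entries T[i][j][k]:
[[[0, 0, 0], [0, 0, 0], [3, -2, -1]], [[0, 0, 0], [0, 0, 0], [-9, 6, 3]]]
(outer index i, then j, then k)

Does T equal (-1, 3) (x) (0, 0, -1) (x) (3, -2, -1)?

Yes

Reconstruct entrywise from the claimed factors. For example, T[1,1,1] = 0 and Σₗ aₗ[1]bₗ[1]cₗ[1] = (3)·(0)·(-2) = 0; checking all 18 entries, every one matches. The claim holds.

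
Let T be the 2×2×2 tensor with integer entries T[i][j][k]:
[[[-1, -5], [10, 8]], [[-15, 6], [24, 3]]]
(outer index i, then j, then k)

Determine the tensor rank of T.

Lower bound: the mode-3 unfolding of T (rows indexed by k, columns by (i,j) = (0,0), (0,1), (1,0), (1,1)) is [[-1, 10, -15, 24], [-5, 8, 6, 3]].
There the 2×2 minor on rows k ∈ {0, 1}, columns (i,j) ∈ {(0,0), (0,1)} is det [[-1, 10], [-5, 8]] = 42 ≠ 0, so this unfolding has rank ≥ 2; CP rank is at least every unfolding rank, so rank(T) ≥ 2. (Unfolding ranks only ever bound the CP rank from below — rank(T) can be strictly larger than all of them — so the matching upper bound has to come from an explicit 2-term decomposition.)
Upper bound — finding two terms. Write S_k = T[:,:,k] for the frontal slices: S₀ = [[-1, 10], [-15, 24]], S₁ = [[-5, 8], [6, 3]].
If T = a₁ ⊗ b₁ ⊗ c₁ + a₂ ⊗ b₂ ⊗ c₂ then each S_k = c₁[k]·a₁b₁ᵀ + c₂[k]·a₂b₂ᵀ. S₀ and S₁ are linearly independent, so a₁b₁ᵀ and a₂b₂ᵀ must span the same plane of matrices: they are the rank-1 matrices of the form x·S₀ + y·S₁.
det(x·S₀ + y·S₁) is 126·x² − 63·xy − 63·y² = 63·(x − y)(2·x + y), vanishing at (x:y) = (1:1) and (1:-2).
M₁ = S₀ + S₁ = [[-6, 18], [-9, 27]] = (-3)·[2, 3][1, -3]ᵀ and M₂ = S₀ − 2·S₁ = [[9, -6], [-27, 18]] = 3·[1, -3][3, -2]ᵀ, so take a₁ = [2, 3], b₁ = [1, -3], a₂ = [1, -3], b₂ = [3, -2].
Each slice is an integer combination of E₁ = a₁b₁ᵀ and E₂ = a₂b₂ᵀ: S₀ = −2·E₁ + E₂, S₁ = −E₁ − E₂; reading off coefficients, c₁ = [-2, -1] and c₂ = [1, -1].
Hence T = [2, 3] ⊗ [1, -3] ⊗ [-2, -1] + [1, -3] ⊗ [3, -2] ⊗ [1, -1], so rank(T) ≤ 2.
These bounds meet, so rank(T) = 2.
Check entry T[1,1,1] = 3: (3)·(-3)·(-1) + (-3)·(-2)·(-1) = 3.

2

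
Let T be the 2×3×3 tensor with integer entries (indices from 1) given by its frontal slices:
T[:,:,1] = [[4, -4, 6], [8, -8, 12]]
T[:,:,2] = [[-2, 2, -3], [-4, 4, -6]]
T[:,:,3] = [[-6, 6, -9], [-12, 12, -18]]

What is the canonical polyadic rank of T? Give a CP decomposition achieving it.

Lower bound: T ≠ 0 (e.g. T[1,1,1] = 4), so rank(T) ≥ 1.
Upper bound: if T = a (x) b (x) c then every fibre of T is a multiple of the corresponding factor, so read the factors off the fibres through the nonzero entry T[1,1,1] = 4.
The mode-1 fibre T[:,1,1] = [4, 8] gives a = (1, 2) (primitive direction); the mode-2 fibre T[1,:,1] = [4, -4, 6] gives b = (2, -2, 3); then c[k] = T[1,1,k] / (a[1]·b[1]) = [4, -2, -6] / 2 = (2, -1, -3).
Expanding (1, 2) (x) (2, -2, 3) (x) (2, -1, -3) reproduces all 18 entries of T, so T = (1, 2) (x) (2, -2, 3) (x) (2, -1, -3) and rank(T) ≤ 1.
These bounds meet, so rank(T) = 1.
Check entry T[2,1,3] = -12: (2)·(2)·(-3) = -12.

rank(T) = 1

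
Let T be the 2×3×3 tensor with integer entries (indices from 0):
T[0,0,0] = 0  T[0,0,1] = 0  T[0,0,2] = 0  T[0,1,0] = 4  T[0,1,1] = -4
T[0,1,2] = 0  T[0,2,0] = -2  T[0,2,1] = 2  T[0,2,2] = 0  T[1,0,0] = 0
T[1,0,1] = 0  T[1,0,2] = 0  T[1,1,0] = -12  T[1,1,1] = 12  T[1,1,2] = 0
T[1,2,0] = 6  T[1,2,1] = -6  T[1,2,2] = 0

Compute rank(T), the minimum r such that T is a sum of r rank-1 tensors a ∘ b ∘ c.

1

Lower bound: T ≠ 0 (e.g. T[0,1,0] = 4), so rank(T) ≥ 1.
Upper bound: if T = a ∘ b ∘ c then every fibre of T is a multiple of the corresponding factor, so read the factors off the fibres through the nonzero entry T[0,1,0] = 4.
The mode-1 fibre T[:,1,0] = [4, -12] gives a = [1, -3] (primitive direction); the mode-2 fibre T[0,:,0] = [0, 4, -2] gives b = [0, 2, -1]; then c[k] = T[0,1,k] / (a[0]·b[1]) = [4, -4, 0] / 2 = [2, -2, 0].
Expanding [1, -3] ∘ [0, 2, -1] ∘ [2, -2, 0] reproduces all 18 entries of T, so T = [1, -3] ∘ [0, 2, -1] ∘ [2, -2, 0] and rank(T) ≤ 1.
These bounds meet, so rank(T) = 1.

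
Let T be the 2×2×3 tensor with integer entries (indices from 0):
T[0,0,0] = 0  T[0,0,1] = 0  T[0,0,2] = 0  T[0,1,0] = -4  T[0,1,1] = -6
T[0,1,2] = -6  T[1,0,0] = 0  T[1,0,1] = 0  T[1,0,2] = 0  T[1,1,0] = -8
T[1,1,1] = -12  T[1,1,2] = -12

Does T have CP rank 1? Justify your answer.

The mode-1 fibre T[:,1,0] = [-4, -8] gives a = (1, 2) (primitive direction); the mode-2 fibre T[0,:,0] = [0, -4] gives b = (0, 1); then c[k] = T[0,1,k] / (a[0]·b[1]) = [-4, -6, -6] / 1 = (-4, -6, -6).
Expanding (1, 2) ⊗ (0, 1) ⊗ (-4, -6, -6) reproduces all 12 entries of T, so T = (1, 2) ⊗ (0, 1) ⊗ (-4, -6, -6) and rank(T) ≤ 1.
Equivalently every frontal slice T[:,:,k] is c[k] times the rank-1 matrix (1, 2) ⊗ (0, 1). So T has rank 1 (it is nonzero).

Yes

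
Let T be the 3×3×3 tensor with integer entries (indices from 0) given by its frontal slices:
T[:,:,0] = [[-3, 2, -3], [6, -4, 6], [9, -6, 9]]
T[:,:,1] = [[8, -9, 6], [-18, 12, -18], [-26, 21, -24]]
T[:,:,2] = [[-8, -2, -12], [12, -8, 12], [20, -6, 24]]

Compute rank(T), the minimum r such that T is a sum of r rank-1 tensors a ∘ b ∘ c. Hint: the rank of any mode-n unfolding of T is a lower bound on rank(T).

Lower bound: in the mode-3 unfolding of T (rows indexed by k, columns by (i,j)) the 2×2 minor on rows k ∈ {0, 1}, columns (i,j) ∈ {(0,0), (0,1)} is det [[-3, 2], [8, -9]] = 11 ≠ 0, so that unfolding has rank ≥ 2 and hence rank(T) ≥ 2 (CP rank is at least every unfolding rank, though it can be larger).
Upper bound: with S_k = T[:,:,k], the two rank-1 terms a₁b₁ᵀ, a₂b₂ᵀ are the rank-1 members of the pencil x·S₀ + y·S₁.
The 2×2 minor of x·S₀ + y·S₁ on rows {0,1}, columns {0,1} is 22·xy − 66·y² = 22·(x − 3·y)(y), vanishing at (x:y) = (3:1) and (1:0).
M₁ = 3·S₀ + S₁ = [[-1, -3, -3], [0, 0, 0], [1, 3, 3]] = −[1, 0, -1][1, 3, 3]ᵀ and M₂ = S₀ = [[-3, 2, -3], [6, -4, 6], [9, -6, 9]] = −[1, -2, -3][3, -2, 3]ᵀ, so take a₁ = [1, 0, -1], b₁ = [1, 3, 3], a₂ = [1, -2, -3], b₂ = [3, -2, 3].
Each slice is an integer combination of E₁ = a₁b₁ᵀ and E₂ = a₂b₂ᵀ: S₀ = −E₂, S₁ = −E₁ + 3·E₂, S₂ = −2·E₁ − 2·E₂; reading off coefficients, c₁ = [0, -1, -2] and c₂ = [-1, 3, -2].
Hence T = [1, 0, -1] ∘ [1, 3, 3] ∘ [0, -1, -2] + [1, -2, -3] ∘ [3, -2, 3] ∘ [-1, 3, -2], so rank(T) ≤ 2.
These bounds meet, so rank(T) = 2.

2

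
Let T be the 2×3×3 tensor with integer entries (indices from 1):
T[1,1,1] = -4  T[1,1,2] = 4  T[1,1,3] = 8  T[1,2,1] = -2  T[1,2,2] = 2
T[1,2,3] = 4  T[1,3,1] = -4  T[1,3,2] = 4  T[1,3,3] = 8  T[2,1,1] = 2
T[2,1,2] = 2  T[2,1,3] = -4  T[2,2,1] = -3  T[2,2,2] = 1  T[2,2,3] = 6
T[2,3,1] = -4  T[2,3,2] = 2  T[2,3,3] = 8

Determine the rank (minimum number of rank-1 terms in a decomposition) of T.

Lower bound: the mode-1 unfolding of T (rows indexed by i, columns by (j,k) = (1,1), (1,2), (1,3), (2,1), (2,2), (2,3), (3,1), (3,2), (3,3)) is [[-4, 4, 8, -2, 2, 4, -4, 4, 8], [2, 2, -4, -3, 1, 6, -4, 2, 8]].
There the 2×2 minor on rows i ∈ {1, 2}, columns (j,k) ∈ {(1,1), (1,2)} is det [[-4, 4], [2, 2]] = -16 ≠ 0, so this unfolding has rank ≥ 2; CP rank is at least every unfolding rank, so rank(T) ≥ 2. (Flattening ranks never certify an upper bound on CP rank; for that we must actually write T with 2 rank-1 terms.)
Upper bound — finding two terms. Write S_k = T[:,:,k] for the frontal slices: S₁ = [[-4, -2, -4], [2, -3, -4]], S₂ = [[4, 2, 4], [2, 1, 2]], S₃ = [[8, 4, 8], [-4, 6, 8]].
If T = a₁ ⊗ b₁ ⊗ c₁ + a₂ ⊗ b₂ ⊗ c₂ then each S_k = c₁[k]·a₁b₁ᵀ + c₂[k]·a₂b₂ᵀ. S₁ and S₂ are linearly independent, so a₁b₁ᵀ and a₂b₂ᵀ must span the same plane of matrices: they are the rank-1 matrices of the form x·S₁ + y·S₂.
The 2×2 minor of x·S₁ + y·S₂ on rows {1,2}, columns {1,2} is 16·x² − 16·xy = 16·(x − y)(x), vanishing at (x:y) = (1:1) and (0:1).
M₁ = S₁ + S₂ = [[0, 0, 0], [4, -2, -2]] = 2·[0, 1][2, -1, -1]ᵀ and M₂ = S₂ = [[4, 2, 4], [2, 1, 2]] = [2, 1][2, 1, 2]ᵀ, so take a₁ = [0, 1], b₁ = [2, -1, -1], a₂ = [2, 1], b₂ = [2, 1, 2].
Each slice is an integer combination of E₁ = a₁b₁ᵀ and E₂ = a₂b₂ᵀ: S₁ = 2·E₁ − E₂, S₂ = E₂, S₃ = −4·E₁ + 2·E₂; reading off coefficients, c₁ = [2, 0, -4] and c₂ = [-1, 1, 2].
Hence T = [0, 1] ⊗ [2, -1, -1] ⊗ [2, 0, -4] + [2, 1] ⊗ [2, 1, 2] ⊗ [-1, 1, 2], so rank(T) ≤ 2.
These bounds meet, so rank(T) = 2.
Check entry T[1,3,2] = 4: (0)·(-1)·(0) + (2)·(2)·(1) = 4.

2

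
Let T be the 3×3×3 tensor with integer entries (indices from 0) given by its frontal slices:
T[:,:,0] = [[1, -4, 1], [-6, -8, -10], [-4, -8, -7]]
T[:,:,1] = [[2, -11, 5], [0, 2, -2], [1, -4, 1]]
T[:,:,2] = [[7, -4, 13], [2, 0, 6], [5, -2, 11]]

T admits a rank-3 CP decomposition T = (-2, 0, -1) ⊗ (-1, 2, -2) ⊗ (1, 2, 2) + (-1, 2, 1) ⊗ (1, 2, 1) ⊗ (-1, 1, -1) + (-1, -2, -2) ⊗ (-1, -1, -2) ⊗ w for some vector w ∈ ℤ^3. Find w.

w = (-2, -1, 2)

Subtract the known terms from T to get the rank-1 residual R = (-1, -2, -2) ⊗ (-1, -1, -2) ⊗ w, so R[i,j,k] = a[i]·b[j]·w[k]. Pick indices with nonzero a[0]·b[0] = (-1)·(-1) = 1. Only the fibre through (0,0,·) is needed: R[0,0,:] = T[0,0,:] − Σₗ aₗ[0]bₗ[0]cₗ = [1, 2, 7] − (-2)·(-1)·(1, 2, 2) − (-1)·(1)·(-1, 1, -1) = [-2, -1, 2]. Then w[k] = R[0,0,k] / 1 for each k, giving w = [-2, -1, 2] / 1 = (-2, -1, 2).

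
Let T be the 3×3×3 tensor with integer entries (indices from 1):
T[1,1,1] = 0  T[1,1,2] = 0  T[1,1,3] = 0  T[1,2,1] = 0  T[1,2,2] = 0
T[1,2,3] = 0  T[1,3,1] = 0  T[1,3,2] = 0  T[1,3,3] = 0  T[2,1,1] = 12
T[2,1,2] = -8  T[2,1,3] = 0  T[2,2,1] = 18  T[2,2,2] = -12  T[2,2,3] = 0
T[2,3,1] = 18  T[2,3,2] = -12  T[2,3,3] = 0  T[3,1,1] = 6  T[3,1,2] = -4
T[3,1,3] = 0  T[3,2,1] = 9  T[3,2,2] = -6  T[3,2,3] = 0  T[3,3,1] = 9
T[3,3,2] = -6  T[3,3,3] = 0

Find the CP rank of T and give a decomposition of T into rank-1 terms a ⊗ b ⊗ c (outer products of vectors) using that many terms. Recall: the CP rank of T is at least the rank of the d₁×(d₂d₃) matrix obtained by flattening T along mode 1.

rank(T) = 1

Lower bound: T ≠ 0 (e.g. T[2,1,1] = 12), so rank(T) ≥ 1.
Upper bound: if T = a ⊗ b ⊗ c then every fibre of T is a multiple of the corresponding factor, so read the factors off the fibres through the nonzero entry T[2,1,1] = 12.
The mode-1 fibre T[:,1,1] = [0, 12, 6] gives a = [0, 2, 1] (primitive direction); the mode-2 fibre T[2,:,1] = [12, 18, 18] gives b = [2, 3, 3]; then c[k] = T[2,1,k] / (a[2]·b[1]) = [12, -8, 0] / 4 = [3, -2, 0].
Expanding [0, 2, 1] ⊗ [2, 3, 3] ⊗ [3, -2, 0] reproduces all 27 entries of T, so T = [0, 2, 1] ⊗ [2, 3, 3] ⊗ [3, -2, 0] and rank(T) ≤ 1.
These bounds meet, so rank(T) = 1.
Check entry T[3,2,2] = -6: (1)·(3)·(-2) = -6.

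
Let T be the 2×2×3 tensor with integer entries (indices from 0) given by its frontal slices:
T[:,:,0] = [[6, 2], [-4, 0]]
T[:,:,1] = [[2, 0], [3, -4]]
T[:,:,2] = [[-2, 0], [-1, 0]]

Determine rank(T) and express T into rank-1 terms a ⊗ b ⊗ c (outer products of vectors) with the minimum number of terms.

Lower bound: in the mode-3 unfolding of T (rows indexed by k, columns by (i,j)) the 3×3 minor on rows k ∈ {0, 1, 2}, columns (i,j) ∈ {(0,0), (0,1), (1,0)} is det [[6, 2, -4], [2, 0, 3], [-2, 0, -1]] = -8 ≠ 0, so that unfolding has rank ≥ 3 and hence rank(T) ≥ 3 (CP rank is at least every unfolding rank, though it can be larger).
Upper bound: T is a sum of 3 rank-1 terms, T = [0, 1] ⊗ [1, -2] ⊗ [-2, 2, 0] + [1, -2] ⊗ [1, 1] ⊗ [2, 0, 0] + [2, 1] ⊗ [1, 0] ⊗ [2, 1, -1] (written with every a and b primitive with positive leading entry and the scale carried by c; CP decompositions are not unique, and this one is verified by expanding entrywise), so rank(T) ≤ 3.
These bounds meet, so rank(T) = 3.

rank(T) = 3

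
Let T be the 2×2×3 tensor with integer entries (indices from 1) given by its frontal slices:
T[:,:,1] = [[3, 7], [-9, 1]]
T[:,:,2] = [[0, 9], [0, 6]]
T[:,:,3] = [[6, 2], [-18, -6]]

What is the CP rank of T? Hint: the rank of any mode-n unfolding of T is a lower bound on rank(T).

Lower bound: the mode-1 unfolding of T (rows indexed by i, columns by (j,k) = (1,1), (1,2), (1,3), (2,1), (2,2), (2,3)) is [[3, 0, 6, 7, 9, 2], [-9, 0, -18, 1, 6, -6]].
There the 2×2 minor on rows i ∈ {1, 2}, columns (j,k) ∈ {(1,1), (2,1)} is det [[3, 7], [-9, 1]] = 66 ≠ 0, so this unfolding has rank ≥ 2; CP rank is at least every unfolding rank, so rank(T) ≥ 2. (Unfolding ranks only ever bound the CP rank from below — rank(T) can be strictly larger than all of them — so the matching upper bound has to come from an explicit 2-term decomposition.)
Upper bound — finding two terms. Write S_k = T[:,:,k] for the frontal slices: S₁ = [[3, 7], [-9, 1]], S₂ = [[0, 9], [0, 6]], S₃ = [[6, 2], [-18, -6]].
If T = a₁ ⊗ b₁ ⊗ c₁ + a₂ ⊗ b₂ ⊗ c₂ then each S_k = c₁[k]·a₁b₁ᵀ + c₂[k]·a₂b₂ᵀ. S₁ and S₂ are linearly independent, so a₁b₁ᵀ and a₂b₂ᵀ must span the same plane of matrices: they are the rank-1 matrices of the form x·S₁ + y·S₂.
det(x·S₁ + y·S₂) is 66·x² + 99·xy = 33·(2·x + 3·y)(x), vanishing at (x:y) = (3:-2) and (0:1).
M₁ = 3·S₁ − 2·S₂ = [[9, 3], [-27, -9]] = 3·[1, -3][3, 1]ᵀ and M₂ = S₂ = [[0, 9], [0, 6]] = 3·[3, 2][0, 1]ᵀ, so take a₁ = [1, -3], b₁ = [3, 1], a₂ = [3, 2], b₂ = [0, 1].
Each slice is an integer combination of E₁ = a₁b₁ᵀ and E₂ = a₂b₂ᵀ: S₁ = E₁ + 2·E₂, S₂ = 3·E₂, S₃ = 2·E₁; reading off coefficients, c₁ = [1, 0, 2] and c₂ = [2, 3, 0].
Hence T = [1, -3] ⊗ [3, 1] ⊗ [1, 0, 2] + [3, 2] ⊗ [0, 1] ⊗ [2, 3, 0], so rank(T) ≤ 2.
These bounds meet, so rank(T) = 2.

2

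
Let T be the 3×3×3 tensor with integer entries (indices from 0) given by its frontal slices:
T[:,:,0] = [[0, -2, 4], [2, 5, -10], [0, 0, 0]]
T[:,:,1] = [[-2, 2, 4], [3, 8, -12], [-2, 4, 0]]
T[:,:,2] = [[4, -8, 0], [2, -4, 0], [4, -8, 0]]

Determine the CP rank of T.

3

Lower bound: the mode-1 unfolding of T (rows indexed by i, columns by (j,k) = (0,0), (0,1), (0,2), (1,0), (1,1), (1,2), (2,0), (2,1), (2,2)) is [[0, -2, 4, -2, 2, -8, 4, 4, 0], [2, 3, 2, 5, 8, -4, -10, -12, 0], [0, -2, 4, 0, 4, -8, 0, 0, 0]].
There the 3×3 minor on rows i ∈ {0, 1, 2}, columns (j,k) ∈ {(0,0), (0,1), (1,0)} is det [[0, -2, -2], [2, 3, 5], [0, -2, 0]] = 8 ≠ 0, so this unfolding has rank ≥ 3; CP rank is at least every unfolding rank, so rank(T) ≥ 3. (Flattening ranks never certify an upper bound on CP rank; for that we must actually write T with 3 rank-1 terms.)
Upper bound: T is a sum of 3 rank-1 terms, T = [0, 1, 0] ⊗ [2, 1, -2] ⊗ [1, 2, 0] + [1, -2, 0] ⊗ [0, 1, -2] ⊗ [-2, -2, 0] + [2, 1, 2] ⊗ [1, -2, 0] ⊗ [0, -1, 2] (written with every a and b primitive with positive leading entry and the scale carried by c; CP decompositions are not unique, and this one is verified by expanding entrywise), so rank(T) ≤ 3.
These bounds meet, so rank(T) = 3.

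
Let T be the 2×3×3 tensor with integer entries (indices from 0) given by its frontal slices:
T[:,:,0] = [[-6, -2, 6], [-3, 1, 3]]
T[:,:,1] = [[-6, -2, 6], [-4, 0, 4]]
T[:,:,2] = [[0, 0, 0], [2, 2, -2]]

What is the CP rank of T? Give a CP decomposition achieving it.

Lower bound: in the mode-3 unfolding of T (rows indexed by k, columns by (i,j)) the 2×2 minor on rows k ∈ {0, 1}, columns (i,j) ∈ {(0,0), (1,0)} is det [[-6, -3], [-6, -4]] = 6 ≠ 0, so that unfolding has rank ≥ 2 and hence rank(T) ≥ 2 (CP rank is at least every unfolding rank, though it can be larger).
Upper bound: with S_k = T[:,:,k], the two rank-1 terms a₁b₁ᵀ, a₂b₂ᵀ are the rank-1 members of the pencil x·S₀ + y·S₁.
The 2×2 minor of x·S₀ + y·S₁ on rows {0,1}, columns {0,1} is −12·x² − 20·xy − 8·y² = (-4)·(3·x + 2·y)(x + y), vanishing at (x:y) = (2:-3) and (1:-1).
M₁ = 2·S₀ − 3·S₁ = [[6, 2, -6], [6, 2, -6]] = 2·(1, 1)(3, 1, -3)ᵀ and M₂ = S₀ − S₁ = [[0, 0, 0], [1, 1, -1]] = (0, 1)(1, 1, -1)ᵀ, so take a₁ = (1, 1), b₁ = (3, 1, -3), a₂ = (0, 1), b₂ = (1, 1, -1).
Each slice is an integer combination of E₁ = a₁b₁ᵀ and E₂ = a₂b₂ᵀ: S₀ = −2·E₁ + 3·E₂, S₁ = −2·E₁ + 2·E₂, S₂ = 2·E₂; reading off coefficients, c₁ = (-2, -2, 0) and c₂ = (3, 2, 2).
Hence T = (1, 1) ⊗ (3, 1, -3) ⊗ (-2, -2, 0) + (0, 1) ⊗ (1, 1, -1) ⊗ (3, 2, 2), so rank(T) ≤ 2.
These bounds meet, so rank(T) = 2.

rank(T) = 2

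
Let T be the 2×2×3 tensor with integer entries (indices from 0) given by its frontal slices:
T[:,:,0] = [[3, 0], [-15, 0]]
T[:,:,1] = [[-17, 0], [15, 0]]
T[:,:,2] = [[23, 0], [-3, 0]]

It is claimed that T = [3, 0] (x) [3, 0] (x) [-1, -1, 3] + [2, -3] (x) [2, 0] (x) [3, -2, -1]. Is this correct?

No

Reconstruct entry (1,0,0) from the claimed factors: Σₗ aₗ[1]bₗ[0]cₗ[0] = (0)·(3)·(-1) + (-3)·(2)·(3) = -18, but T[1,0,0] = -15. The claim is false.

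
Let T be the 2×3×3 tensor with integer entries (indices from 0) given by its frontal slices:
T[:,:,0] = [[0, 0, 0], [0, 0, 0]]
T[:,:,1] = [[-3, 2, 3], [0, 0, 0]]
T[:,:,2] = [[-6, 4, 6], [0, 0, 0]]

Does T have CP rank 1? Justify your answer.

If T = a ⊗ b ⊗ c then every fibre of T is a multiple of the corresponding factor, so read the factors off the fibres through the nonzero entry T[0,0,1] = -3.
The mode-1 fibre T[:,0,1] = [-3, 0] gives a = (1, 0) (primitive direction); the mode-2 fibre T[0,:,1] = [-3, 2, 3] gives b = (3, -2, -3); then c[k] = T[0,0,k] / (a[0]·b[0]) = [0, -3, -6] / 3 = (0, -1, -2).
Expanding (1, 0) ⊗ (3, -2, -3) ⊗ (0, -1, -2) reproduces all 18 entries of T, so T = (1, 0) ⊗ (3, -2, -3) ⊗ (0, -1, -2) and rank(T) ≤ 1.
Equivalently every frontal slice T[:,:,k] is c[k] times the rank-1 matrix (1, 0) ⊗ (3, -2, -3). So T has rank 1 (it is nonzero).

Yes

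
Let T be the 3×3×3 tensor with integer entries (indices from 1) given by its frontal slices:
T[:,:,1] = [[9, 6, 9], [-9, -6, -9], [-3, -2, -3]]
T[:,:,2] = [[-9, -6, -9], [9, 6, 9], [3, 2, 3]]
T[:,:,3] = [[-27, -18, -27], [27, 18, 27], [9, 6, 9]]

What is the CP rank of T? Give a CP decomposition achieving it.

rank(T) = 1

Lower bound: T ≠ 0 (e.g. T[1,1,1] = 9), so rank(T) ≥ 1.
Upper bound: if T = a ⊗ b ⊗ c then every fibre of T is a multiple of the corresponding factor, so read the factors off the fibres through the nonzero entry T[1,1,1] = 9.
The mode-1 fibre T[:,1,1] = [9, -9, -3] gives a = [3, -3, -1] (primitive direction); the mode-2 fibre T[1,:,1] = [9, 6, 9] gives b = [3, 2, 3]; then c[k] = T[1,1,k] / (a[1]·b[1]) = [9, -9, -27] / 9 = [1, -1, -3].
Expanding [3, -3, -1] ⊗ [3, 2, 3] ⊗ [1, -1, -3] reproduces all 27 entries of T, so T = [3, -3, -1] ⊗ [3, 2, 3] ⊗ [1, -1, -3] and rank(T) ≤ 1.
These bounds meet, so rank(T) = 1.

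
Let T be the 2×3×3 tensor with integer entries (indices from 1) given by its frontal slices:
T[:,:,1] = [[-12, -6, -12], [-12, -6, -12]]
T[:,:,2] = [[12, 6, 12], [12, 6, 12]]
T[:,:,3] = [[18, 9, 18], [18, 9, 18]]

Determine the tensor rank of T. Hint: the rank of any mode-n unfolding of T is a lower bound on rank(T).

Lower bound: T ≠ 0 (e.g. T[1,1,1] = -12), so rank(T) ≥ 1.
Upper bound: if T = a ⊗ b ⊗ c then every fibre of T is a multiple of the corresponding factor, so read the factors off the fibres through the nonzero entry T[1,1,1] = -12.
The mode-1 fibre T[:,1,1] = [-12, -12] gives a = (1, 1) (primitive direction); the mode-2 fibre T[1,:,1] = [-12, -6, -12] gives b = (2, 1, 2); then c[k] = T[1,1,k] / (a[1]·b[1]) = [-12, 12, 18] / 2 = (-6, 6, 9).
Expanding (1, 1) ⊗ (2, 1, 2) ⊗ (-6, 6, 9) reproduces all 18 entries of T, so T = (1, 1) ⊗ (2, 1, 2) ⊗ (-6, 6, 9) and rank(T) ≤ 1.
These bounds meet, so rank(T) = 1.

1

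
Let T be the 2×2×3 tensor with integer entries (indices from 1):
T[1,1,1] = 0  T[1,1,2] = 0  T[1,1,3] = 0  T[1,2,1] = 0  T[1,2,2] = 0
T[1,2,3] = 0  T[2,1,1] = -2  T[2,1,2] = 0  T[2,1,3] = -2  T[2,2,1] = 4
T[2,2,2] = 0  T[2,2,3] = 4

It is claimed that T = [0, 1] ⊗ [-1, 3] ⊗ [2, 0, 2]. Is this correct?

No

Reconstruct entry (2,2,1) from the claimed factors: Σₗ aₗ[2]bₗ[2]cₗ[1] = (1)·(3)·(2) = 6, but T[2,2,1] = 4. The claim is false.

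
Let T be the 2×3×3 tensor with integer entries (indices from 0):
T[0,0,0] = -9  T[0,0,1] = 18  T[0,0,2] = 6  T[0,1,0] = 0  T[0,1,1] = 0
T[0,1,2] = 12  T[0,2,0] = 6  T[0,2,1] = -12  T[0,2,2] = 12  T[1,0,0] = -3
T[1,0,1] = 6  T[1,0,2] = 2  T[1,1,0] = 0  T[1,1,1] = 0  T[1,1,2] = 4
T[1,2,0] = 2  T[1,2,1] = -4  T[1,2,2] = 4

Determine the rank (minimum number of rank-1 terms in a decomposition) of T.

2

Lower bound: the mode-2 unfolding of T (rows indexed by j, columns by (i,k) = (0,0), (0,1), (0,2), (1,0), (1,1), (1,2)) is [[-9, 18, 6, -3, 6, 2], [0, 0, 12, 0, 0, 4], [6, -12, 12, 2, -4, 4]].
There the 2×2 minor on rows j ∈ {0, 1}, columns (i,k) ∈ {(0,0), (0,2)} is det [[-9, 6], [0, 12]] = -108 ≠ 0, so this unfolding has rank ≥ 2; CP rank is at least every unfolding rank, so rank(T) ≥ 2. (Unfolding ranks only ever bound the CP rank from below — rank(T) can be strictly larger than all of them — so the matching upper bound has to come from an explicit 2-term decomposition.)
Upper bound — finding two terms. Every mode-1 slice of T is a multiple of one matrix: T[i,:,:] = a[i]·M with a = [3, 1] and M = [[-3, 6, 2], [0, 0, 4], [2, -4, 4]] (rows indexed by j, columns by k). So it suffices to write M as a sum of two rank-1 matrices.
The columns of M satisfy (column 1) = −2·(column 0), so splitting by columns, M = [-3, 0, 2][1, -2, 0]ᵀ + [2, 4, 4][0, 0, 1]ᵀ.
Hence T = [3, 1] ⊗ [-3, 0, 2] ⊗ [1, -2, 0] + [3, 1] ⊗ [2, 4, 4] ⊗ [0, 0, 1], so rank(T) ≤ 2.
These bounds meet, so rank(T) = 2.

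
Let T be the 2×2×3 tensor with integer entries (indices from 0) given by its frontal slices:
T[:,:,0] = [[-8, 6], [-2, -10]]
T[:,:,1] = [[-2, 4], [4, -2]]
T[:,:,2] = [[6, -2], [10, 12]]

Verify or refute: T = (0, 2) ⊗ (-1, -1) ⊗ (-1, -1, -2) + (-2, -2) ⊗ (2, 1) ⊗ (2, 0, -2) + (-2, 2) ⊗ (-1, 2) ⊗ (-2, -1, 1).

No

Reconstruct entry (0,0,0) from the claimed factors: Σₗ aₗ[0]bₗ[0]cₗ[0] = (0)·(-1)·(-1) + (-2)·(2)·(2) + (-2)·(-1)·(-2) = -12, but T[0,0,0] = -8. The claim is false.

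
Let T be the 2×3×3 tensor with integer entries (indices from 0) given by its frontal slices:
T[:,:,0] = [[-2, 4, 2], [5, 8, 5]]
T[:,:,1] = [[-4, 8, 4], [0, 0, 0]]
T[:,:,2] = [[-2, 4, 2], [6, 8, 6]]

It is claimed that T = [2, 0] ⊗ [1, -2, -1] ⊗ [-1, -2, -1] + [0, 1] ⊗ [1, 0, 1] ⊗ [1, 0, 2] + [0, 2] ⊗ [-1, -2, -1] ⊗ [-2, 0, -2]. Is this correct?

Reconstruct entrywise from the claimed factors. For example, T[0,0,0] = -2 and Σₗ aₗ[0]bₗ[0]cₗ[0] = (2)·(1)·(-1) + (0)·(1)·(1) + (0)·(-1)·(-2) = -2; checking all 18 entries, every one matches. The claim holds.

Yes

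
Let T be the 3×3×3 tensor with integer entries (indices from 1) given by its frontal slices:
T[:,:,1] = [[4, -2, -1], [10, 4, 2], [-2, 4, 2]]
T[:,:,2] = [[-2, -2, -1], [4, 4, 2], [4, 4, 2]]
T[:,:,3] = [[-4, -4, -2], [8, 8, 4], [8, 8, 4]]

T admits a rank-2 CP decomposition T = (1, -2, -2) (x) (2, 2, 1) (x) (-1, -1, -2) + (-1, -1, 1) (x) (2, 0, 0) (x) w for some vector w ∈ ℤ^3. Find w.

w = (-3, 0, 0)

Subtract the known terms from T to get the rank-1 residual R = (-1, -1, 1) (x) (2, 0, 0) (x) w, so R[i,j,k] = a[i]·b[j]·w[k]. Pick indices with nonzero a[1]·b[1] = (-1)·(2) = -2. Only the fibre through (1,1,·) is needed: R[1,1,:] = T[1,1,:] − Σₗ aₗ[1]bₗ[1]cₗ = [4, -2, -4] − (1)·(2)·(-1, -1, -2) = [6, 0, 0]. Then w[k] = R[1,1,k] / -2 for each k, giving w = [6, 0, 0] / -2 = (-3, 0, 0).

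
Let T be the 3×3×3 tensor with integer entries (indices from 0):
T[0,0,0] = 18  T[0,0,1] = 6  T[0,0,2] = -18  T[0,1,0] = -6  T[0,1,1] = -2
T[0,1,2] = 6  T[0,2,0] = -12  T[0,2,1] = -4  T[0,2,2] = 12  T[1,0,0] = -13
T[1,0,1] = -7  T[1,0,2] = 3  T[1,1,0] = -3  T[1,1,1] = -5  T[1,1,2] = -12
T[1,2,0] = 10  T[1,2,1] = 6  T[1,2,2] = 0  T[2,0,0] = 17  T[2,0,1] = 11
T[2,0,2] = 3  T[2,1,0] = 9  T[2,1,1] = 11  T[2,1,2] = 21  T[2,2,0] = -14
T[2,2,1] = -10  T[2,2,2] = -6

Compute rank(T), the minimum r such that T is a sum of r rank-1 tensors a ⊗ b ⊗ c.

Lower bound: the mode-1 unfolding of T (rows indexed by i, columns by (j,k) = (0,0), (0,1), (0,2), (1,0), (1,1), (1,2), (2,0), (2,1), (2,2)) is [[18, 6, -18, -6, -2, 6, -12, -4, 12], [-13, -7, 3, -3, -5, -12, 10, 6, 0], [17, 11, 3, 9, 11, 21, -14, -10, -6]].
There the 2×2 minor on rows i ∈ {0, 1}, columns (j,k) ∈ {(0,0), (0,1)} is det [[18, 6], [-13, -7]] = -48 ≠ 0, so this unfolding has rank ≥ 2; CP rank is at least every unfolding rank, so rank(T) ≥ 2. (Unfolding ranks only ever bound the CP rank from below — rank(T) can be strictly larger than all of them — so the matching upper bound has to come from an explicit 2-term decomposition.)
Upper bound — finding two terms. Write S_k = T[:,:,k] for the frontal slices: S₀ = [[18, -6, -12], [-13, -3, 10], [17, 9, -14]], S₁ = [[6, -2, -4], [-7, -5, 6], [11, 11, -10]], S₂ = [[-18, 6, 12], [3, -12, 0], [3, 21, -6]].
If T = a₁ ⊗ b₁ ⊗ c₁ + a₂ ⊗ b₂ ⊗ c₂ then each S_k = c₁[k]·a₁b₁ᵀ + c₂[k]·a₂b₂ᵀ. S₀ and S₁ are linearly independent, so a₁b₁ᵀ and a₂b₂ᵀ must span the same plane of matrices: they are the rank-1 matrices of the form x·S₀ + y·S₁.
The 2×2 minor of x·S₀ + y·S₁ on rows {0,1}, columns {0,1} is −132·x² − 176·xy − 44·y² = (-44)·(x + y)(3·x + y), vanishing at (x:y) = (1:-1) and (1:-3).
M₁ = S₀ − S₁ = [[12, -4, -8], [-6, 2, 4], [6, -2, -4]] = 2·(2, -1, 1)(3, -1, -2)ᵀ and M₂ = S₀ − 3·S₁ = [[0, 0, 0], [8, 12, -8], [-16, -24, 16]] = 4·(0, 1, -2)(2, 3, -2)ᵀ, so take a₁ = (2, -1, 1), b₁ = (3, -1, -2), a₂ = (0, 1, -2), b₂ = (2, 3, -2).
Each slice is an integer combination of E₁ = a₁b₁ᵀ and E₂ = a₂b₂ᵀ: S₀ = 3·E₁ − 2·E₂, S₁ = E₁ − 2·E₂, S₂ = −3·E₁ − 3·E₂; reading off coefficients, c₁ = (3, 1, -3) and c₂ = (-2, -2, -3).
Hence T = (2, -1, 1) ⊗ (3, -1, -2) ⊗ (3, 1, -3) + (0, 1, -2) ⊗ (2, 3, -2) ⊗ (-2, -2, -3), so rank(T) ≤ 2.
These bounds meet, so rank(T) = 2.
Check entry T[0,2,0] = -12: (2)·(-2)·(3) + (0)·(-2)·(-2) = -12.

2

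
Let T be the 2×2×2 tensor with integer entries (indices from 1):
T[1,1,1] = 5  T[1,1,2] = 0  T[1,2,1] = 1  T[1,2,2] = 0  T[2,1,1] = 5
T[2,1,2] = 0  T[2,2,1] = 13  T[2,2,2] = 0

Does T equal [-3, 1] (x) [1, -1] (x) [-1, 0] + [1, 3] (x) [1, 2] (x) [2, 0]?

Yes

Reconstruct entrywise from the claimed factors. For example, T[2,1,1] = 5 and Σₗ aₗ[2]bₗ[1]cₗ[1] = (1)·(1)·(-1) + (3)·(1)·(2) = 5; checking all 8 entries, every one matches. The claim holds.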